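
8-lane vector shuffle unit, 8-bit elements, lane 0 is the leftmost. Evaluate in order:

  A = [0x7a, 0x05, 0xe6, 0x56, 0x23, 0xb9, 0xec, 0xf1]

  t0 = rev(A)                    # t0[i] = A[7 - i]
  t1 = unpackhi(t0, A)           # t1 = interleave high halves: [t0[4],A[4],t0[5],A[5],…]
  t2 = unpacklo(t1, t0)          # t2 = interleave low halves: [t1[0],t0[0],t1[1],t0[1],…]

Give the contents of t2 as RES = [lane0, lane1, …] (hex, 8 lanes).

RES = [ 0x56  0xf1  0x23  0xec  0xe6  0xb9  0xb9  0x23 ]

→ t0 |f1|ec|b9|23|56|e6|05|7a|
→ t1 |56|23|e6|b9|05|ec|7a|f1|
→ t2 |56|f1|23|ec|e6|b9|b9|23|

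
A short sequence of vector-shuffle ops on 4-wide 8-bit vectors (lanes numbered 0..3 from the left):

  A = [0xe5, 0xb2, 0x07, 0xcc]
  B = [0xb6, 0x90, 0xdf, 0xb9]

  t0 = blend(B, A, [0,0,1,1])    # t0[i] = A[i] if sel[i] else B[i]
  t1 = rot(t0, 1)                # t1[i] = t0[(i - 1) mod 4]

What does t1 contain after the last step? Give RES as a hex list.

RES = [0xcc, 0xb6, 0x90, 0x07]

→ t0 |b6|90|07|cc|
→ t1 |cc|b6|90|07|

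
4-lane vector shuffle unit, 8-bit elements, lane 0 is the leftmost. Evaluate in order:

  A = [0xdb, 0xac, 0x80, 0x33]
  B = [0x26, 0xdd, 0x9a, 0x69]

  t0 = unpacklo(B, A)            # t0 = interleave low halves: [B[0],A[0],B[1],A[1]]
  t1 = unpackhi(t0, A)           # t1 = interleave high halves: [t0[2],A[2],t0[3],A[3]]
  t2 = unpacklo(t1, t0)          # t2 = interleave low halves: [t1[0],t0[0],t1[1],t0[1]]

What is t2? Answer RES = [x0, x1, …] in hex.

→ t0 |26|db|dd|ac|
→ t1 |dd|80|ac|33|
→ t2 |dd|26|80|db|

RES = [0xdd, 0x26, 0x80, 0xdb]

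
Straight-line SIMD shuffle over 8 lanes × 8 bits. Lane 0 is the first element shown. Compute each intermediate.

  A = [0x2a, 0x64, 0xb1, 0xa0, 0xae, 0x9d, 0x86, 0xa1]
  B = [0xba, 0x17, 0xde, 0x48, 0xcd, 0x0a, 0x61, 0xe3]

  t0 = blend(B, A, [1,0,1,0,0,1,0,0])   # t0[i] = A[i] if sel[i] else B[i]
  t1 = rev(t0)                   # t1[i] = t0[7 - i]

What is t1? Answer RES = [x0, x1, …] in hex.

RES = [ 0xe3  0x61  0x9d  0xcd  0x48  0xb1  0x17  0x2a ]

  t0: 2a 17 b1 48 cd 9d 61 e3
  t1: e3 61 9d cd 48 b1 17 2a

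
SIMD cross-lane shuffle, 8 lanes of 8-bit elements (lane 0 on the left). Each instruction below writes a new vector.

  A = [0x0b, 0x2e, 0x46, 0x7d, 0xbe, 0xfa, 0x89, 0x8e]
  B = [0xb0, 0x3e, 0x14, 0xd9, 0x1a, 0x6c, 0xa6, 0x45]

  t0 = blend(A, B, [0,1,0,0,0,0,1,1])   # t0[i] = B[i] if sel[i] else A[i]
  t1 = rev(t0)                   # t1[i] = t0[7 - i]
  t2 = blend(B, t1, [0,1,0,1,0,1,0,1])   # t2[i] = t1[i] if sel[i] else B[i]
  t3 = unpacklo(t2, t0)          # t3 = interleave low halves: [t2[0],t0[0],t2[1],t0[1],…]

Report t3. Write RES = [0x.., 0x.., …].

  t0: 0b 3e 46 7d be fa a6 45
  t1: 45 a6 fa be 7d 46 3e 0b
  t2: b0 a6 14 be 1a 46 a6 0b
  t3: b0 0b a6 3e 14 46 be 7d

RES = [ 0xb0  0x0b  0xa6  0x3e  0x14  0x46  0xbe  0x7d ]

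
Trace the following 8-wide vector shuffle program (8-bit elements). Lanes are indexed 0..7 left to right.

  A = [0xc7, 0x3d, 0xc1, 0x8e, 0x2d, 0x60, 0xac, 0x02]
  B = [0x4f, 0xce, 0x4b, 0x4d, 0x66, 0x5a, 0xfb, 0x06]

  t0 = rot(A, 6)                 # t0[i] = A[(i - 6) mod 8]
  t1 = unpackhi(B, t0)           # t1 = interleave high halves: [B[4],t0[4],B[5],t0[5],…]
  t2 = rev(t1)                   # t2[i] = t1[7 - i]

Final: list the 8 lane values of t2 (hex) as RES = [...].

t0 = [0xc1, 0x8e, 0x2d, 0x60, 0xac, 0x02, 0xc7, 0x3d]
t1 = [0x66, 0xac, 0x5a, 0x02, 0xfb, 0xc7, 0x06, 0x3d]
t2 = [0x3d, 0x06, 0xc7, 0xfb, 0x02, 0x5a, 0xac, 0x66]

RES = [0x3d, 0x06, 0xc7, 0xfb, 0x02, 0x5a, 0xac, 0x66]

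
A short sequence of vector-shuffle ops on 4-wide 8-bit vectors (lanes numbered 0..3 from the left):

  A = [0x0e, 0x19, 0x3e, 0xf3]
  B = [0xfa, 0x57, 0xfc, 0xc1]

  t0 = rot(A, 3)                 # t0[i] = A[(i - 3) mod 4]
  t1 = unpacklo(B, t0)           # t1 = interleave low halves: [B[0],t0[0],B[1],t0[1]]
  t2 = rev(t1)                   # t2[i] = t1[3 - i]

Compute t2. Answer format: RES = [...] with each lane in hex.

RES = [ 0x3e  0x57  0x19  0xfa ]

→ t0 |19|3e|f3|0e|
→ t1 |fa|19|57|3e|
→ t2 |3e|57|19|fa|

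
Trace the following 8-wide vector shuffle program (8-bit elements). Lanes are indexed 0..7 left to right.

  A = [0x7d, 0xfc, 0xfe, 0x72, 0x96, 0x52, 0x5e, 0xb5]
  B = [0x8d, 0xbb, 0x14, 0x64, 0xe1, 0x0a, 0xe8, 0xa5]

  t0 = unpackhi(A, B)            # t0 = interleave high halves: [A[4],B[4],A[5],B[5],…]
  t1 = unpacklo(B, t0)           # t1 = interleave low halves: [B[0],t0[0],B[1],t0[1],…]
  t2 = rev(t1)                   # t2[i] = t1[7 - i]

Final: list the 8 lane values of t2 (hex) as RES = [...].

RES = [0x0a, 0x64, 0x52, 0x14, 0xe1, 0xbb, 0x96, 0x8d]

  t0: 96 e1 52 0a 5e e8 b5 a5
  t1: 8d 96 bb e1 14 52 64 0a
  t2: 0a 64 52 14 e1 bb 96 8d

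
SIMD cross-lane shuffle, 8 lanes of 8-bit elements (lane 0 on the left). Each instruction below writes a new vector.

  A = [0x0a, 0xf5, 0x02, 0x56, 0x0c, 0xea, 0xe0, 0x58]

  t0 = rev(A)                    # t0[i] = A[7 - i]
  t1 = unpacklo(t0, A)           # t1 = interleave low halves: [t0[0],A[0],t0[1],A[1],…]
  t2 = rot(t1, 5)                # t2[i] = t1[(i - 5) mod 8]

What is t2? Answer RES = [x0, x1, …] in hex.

RES = [0xf5, 0xea, 0x02, 0x0c, 0x56, 0x58, 0x0a, 0xe0]

  t0: 58 e0 ea 0c 56 02 f5 0a
  t1: 58 0a e0 f5 ea 02 0c 56
  t2: f5 ea 02 0c 56 58 0a e0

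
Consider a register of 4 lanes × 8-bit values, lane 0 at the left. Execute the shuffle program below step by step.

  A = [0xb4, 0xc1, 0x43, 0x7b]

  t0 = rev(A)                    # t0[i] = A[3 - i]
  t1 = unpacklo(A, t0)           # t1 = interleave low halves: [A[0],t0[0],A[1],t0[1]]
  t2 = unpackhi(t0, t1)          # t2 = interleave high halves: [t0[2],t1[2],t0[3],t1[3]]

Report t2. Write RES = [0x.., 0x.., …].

  t0: 7b 43 c1 b4
  t1: b4 7b c1 43
  t2: c1 c1 b4 43

RES = [ 0xc1  0xc1  0xb4  0x43 ]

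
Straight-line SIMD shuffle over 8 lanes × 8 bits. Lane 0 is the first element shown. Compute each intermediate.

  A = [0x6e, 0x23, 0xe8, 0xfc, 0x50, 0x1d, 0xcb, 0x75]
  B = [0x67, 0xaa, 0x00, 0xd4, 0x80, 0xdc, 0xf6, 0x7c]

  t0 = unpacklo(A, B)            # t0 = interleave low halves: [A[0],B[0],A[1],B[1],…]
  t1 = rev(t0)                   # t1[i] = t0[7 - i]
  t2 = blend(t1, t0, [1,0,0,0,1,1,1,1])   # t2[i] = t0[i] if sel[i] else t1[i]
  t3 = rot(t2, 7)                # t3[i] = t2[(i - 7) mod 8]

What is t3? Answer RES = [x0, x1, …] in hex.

t0 = [0x6e, 0x67, 0x23, 0xaa, 0xe8, 0x00, 0xfc, 0xd4]
t1 = [0xd4, 0xfc, 0x00, 0xe8, 0xaa, 0x23, 0x67, 0x6e]
t2 = [0x6e, 0xfc, 0x00, 0xe8, 0xe8, 0x00, 0xfc, 0xd4]
t3 = [0xfc, 0x00, 0xe8, 0xe8, 0x00, 0xfc, 0xd4, 0x6e]

RES = [ 0xfc  0x00  0xe8  0xe8  0x00  0xfc  0xd4  0x6e ]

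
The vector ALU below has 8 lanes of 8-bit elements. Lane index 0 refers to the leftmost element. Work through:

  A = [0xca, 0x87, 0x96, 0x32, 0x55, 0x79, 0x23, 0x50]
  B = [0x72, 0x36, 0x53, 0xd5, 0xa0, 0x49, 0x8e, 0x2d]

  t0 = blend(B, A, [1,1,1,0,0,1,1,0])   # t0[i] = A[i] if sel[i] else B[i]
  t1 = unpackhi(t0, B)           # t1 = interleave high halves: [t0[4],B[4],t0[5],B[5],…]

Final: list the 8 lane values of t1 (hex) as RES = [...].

RES = [ 0xa0  0xa0  0x79  0x49  0x23  0x8e  0x2d  0x2d ]

  t0: ca 87 96 d5 a0 79 23 2d
  t1: a0 a0 79 49 23 8e 2d 2d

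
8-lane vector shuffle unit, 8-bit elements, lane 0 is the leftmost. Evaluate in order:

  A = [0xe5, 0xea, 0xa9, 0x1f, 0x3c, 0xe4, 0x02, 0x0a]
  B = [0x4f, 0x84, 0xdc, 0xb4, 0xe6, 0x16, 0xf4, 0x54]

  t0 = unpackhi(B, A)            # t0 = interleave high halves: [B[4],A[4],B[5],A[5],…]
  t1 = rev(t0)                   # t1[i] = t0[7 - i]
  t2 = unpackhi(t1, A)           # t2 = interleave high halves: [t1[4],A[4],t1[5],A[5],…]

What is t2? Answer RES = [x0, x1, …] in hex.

t0 = [0xe6, 0x3c, 0x16, 0xe4, 0xf4, 0x02, 0x54, 0x0a]
t1 = [0x0a, 0x54, 0x02, 0xf4, 0xe4, 0x16, 0x3c, 0xe6]
t2 = [0xe4, 0x3c, 0x16, 0xe4, 0x3c, 0x02, 0xe6, 0x0a]

RES = [0xe4, 0x3c, 0x16, 0xe4, 0x3c, 0x02, 0xe6, 0x0a]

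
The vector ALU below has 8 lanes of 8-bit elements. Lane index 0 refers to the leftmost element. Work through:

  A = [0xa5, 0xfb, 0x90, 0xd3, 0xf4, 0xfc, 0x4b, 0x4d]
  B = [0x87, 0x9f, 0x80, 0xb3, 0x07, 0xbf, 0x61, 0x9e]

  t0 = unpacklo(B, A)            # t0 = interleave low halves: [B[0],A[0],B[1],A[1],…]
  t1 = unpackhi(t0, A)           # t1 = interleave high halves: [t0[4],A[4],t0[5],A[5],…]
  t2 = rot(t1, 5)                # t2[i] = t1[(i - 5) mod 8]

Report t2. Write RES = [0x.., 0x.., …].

RES = [0xfc, 0xb3, 0x4b, 0xd3, 0x4d, 0x80, 0xf4, 0x90]

→ t0 |87|a5|9f|fb|80|90|b3|d3|
→ t1 |80|f4|90|fc|b3|4b|d3|4d|
→ t2 |fc|b3|4b|d3|4d|80|f4|90|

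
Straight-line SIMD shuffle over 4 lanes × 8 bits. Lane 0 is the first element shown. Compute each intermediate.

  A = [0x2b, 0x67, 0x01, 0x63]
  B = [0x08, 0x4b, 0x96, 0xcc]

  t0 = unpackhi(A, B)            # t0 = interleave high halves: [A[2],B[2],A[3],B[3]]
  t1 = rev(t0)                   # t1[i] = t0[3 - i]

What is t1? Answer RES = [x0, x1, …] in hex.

  t0: 01 96 63 cc
  t1: cc 63 96 01

RES = [ 0xcc  0x63  0x96  0x01 ]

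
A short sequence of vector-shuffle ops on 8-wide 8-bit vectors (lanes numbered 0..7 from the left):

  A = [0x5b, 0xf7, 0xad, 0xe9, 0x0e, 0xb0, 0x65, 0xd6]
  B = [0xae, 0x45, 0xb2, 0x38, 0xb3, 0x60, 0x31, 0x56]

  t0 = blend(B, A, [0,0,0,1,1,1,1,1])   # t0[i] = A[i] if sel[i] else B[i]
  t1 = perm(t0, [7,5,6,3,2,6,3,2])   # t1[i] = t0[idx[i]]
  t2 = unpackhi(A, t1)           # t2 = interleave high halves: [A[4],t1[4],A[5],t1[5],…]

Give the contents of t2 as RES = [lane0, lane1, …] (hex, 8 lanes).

RES = [0x0e, 0xb2, 0xb0, 0x65, 0x65, 0xe9, 0xd6, 0xb2]

t0 = [0xae, 0x45, 0xb2, 0xe9, 0x0e, 0xb0, 0x65, 0xd6]
t1 = [0xd6, 0xb0, 0x65, 0xe9, 0xb2, 0x65, 0xe9, 0xb2]
t2 = [0x0e, 0xb2, 0xb0, 0x65, 0x65, 0xe9, 0xd6, 0xb2]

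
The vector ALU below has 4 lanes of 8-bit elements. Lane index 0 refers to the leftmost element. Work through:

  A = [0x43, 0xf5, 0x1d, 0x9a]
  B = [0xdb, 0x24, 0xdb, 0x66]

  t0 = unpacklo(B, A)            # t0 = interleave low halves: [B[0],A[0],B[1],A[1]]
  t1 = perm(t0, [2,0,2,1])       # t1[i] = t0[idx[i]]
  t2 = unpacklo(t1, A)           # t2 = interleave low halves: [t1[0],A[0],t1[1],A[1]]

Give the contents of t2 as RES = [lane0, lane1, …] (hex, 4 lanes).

→ t0 |db|43|24|f5|
→ t1 |24|db|24|43|
→ t2 |24|43|db|f5|

RES = [ 0x24  0x43  0xdb  0xf5 ]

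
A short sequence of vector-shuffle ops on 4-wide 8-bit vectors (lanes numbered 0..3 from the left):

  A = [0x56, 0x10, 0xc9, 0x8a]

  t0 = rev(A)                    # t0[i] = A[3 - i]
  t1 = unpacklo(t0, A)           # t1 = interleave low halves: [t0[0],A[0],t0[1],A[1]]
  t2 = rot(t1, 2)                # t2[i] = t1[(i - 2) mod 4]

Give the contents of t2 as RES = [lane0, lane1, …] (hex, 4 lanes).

RES = [ 0xc9  0x10  0x8a  0x56 ]

→ t0 |8a|c9|10|56|
→ t1 |8a|56|c9|10|
→ t2 |c9|10|8a|56|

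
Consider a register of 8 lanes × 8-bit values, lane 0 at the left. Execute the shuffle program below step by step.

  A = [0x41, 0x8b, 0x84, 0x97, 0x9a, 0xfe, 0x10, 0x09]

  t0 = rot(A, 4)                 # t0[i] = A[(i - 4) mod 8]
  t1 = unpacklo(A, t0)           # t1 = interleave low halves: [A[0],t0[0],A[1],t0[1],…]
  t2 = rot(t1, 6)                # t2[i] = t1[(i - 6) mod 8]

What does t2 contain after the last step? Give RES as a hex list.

RES = [ 0x8b  0xfe  0x84  0x10  0x97  0x09  0x41  0x9a ]

  t0: 9a fe 10 09 41 8b 84 97
  t1: 41 9a 8b fe 84 10 97 09
  t2: 8b fe 84 10 97 09 41 9a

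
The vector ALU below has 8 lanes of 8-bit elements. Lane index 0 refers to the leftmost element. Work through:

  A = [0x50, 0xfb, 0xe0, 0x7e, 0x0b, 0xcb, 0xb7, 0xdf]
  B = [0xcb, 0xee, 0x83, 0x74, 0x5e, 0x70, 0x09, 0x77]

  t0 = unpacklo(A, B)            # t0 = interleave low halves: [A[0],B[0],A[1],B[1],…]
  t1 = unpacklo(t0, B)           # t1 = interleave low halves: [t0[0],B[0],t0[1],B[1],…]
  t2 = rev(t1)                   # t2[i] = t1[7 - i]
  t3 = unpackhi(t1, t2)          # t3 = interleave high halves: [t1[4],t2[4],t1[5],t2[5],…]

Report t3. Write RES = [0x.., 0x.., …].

RES = [0xfb, 0xee, 0x83, 0xcb, 0xee, 0xcb, 0x74, 0x50]

t0 = [0x50, 0xcb, 0xfb, 0xee, 0xe0, 0x83, 0x7e, 0x74]
t1 = [0x50, 0xcb, 0xcb, 0xee, 0xfb, 0x83, 0xee, 0x74]
t2 = [0x74, 0xee, 0x83, 0xfb, 0xee, 0xcb, 0xcb, 0x50]
t3 = [0xfb, 0xee, 0x83, 0xcb, 0xee, 0xcb, 0x74, 0x50]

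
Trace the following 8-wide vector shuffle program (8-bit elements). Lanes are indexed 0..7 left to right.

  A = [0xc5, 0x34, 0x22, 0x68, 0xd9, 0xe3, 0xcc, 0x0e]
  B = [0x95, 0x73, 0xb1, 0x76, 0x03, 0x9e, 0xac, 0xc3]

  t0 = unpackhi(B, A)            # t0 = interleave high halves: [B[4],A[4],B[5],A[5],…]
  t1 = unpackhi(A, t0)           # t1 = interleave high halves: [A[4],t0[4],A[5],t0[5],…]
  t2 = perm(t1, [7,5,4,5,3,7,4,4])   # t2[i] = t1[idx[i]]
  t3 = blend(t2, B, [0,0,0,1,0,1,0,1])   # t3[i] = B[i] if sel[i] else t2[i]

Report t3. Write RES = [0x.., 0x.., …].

  t0: 03 d9 9e e3 ac cc c3 0e
  t1: d9 ac e3 cc cc c3 0e 0e
  t2: 0e c3 cc c3 cc 0e cc cc
  t3: 0e c3 cc 76 cc 9e cc c3

RES = [ 0x0e  0xc3  0xcc  0x76  0xcc  0x9e  0xcc  0xc3 ]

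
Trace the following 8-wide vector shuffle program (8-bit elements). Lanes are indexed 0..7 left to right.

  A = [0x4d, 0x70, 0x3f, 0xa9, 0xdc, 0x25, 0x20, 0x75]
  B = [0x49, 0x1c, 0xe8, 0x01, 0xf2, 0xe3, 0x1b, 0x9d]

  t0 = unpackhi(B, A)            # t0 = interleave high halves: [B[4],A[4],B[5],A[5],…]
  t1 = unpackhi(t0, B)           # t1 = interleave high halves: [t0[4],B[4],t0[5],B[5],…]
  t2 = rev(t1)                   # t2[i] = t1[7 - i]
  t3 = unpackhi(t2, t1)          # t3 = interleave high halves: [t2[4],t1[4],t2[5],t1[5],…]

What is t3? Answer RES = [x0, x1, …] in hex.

→ t0 |f2|dc|e3|25|1b|20|9d|75|
→ t1 |1b|f2|20|e3|9d|1b|75|9d|
→ t2 |9d|75|1b|9d|e3|20|f2|1b|
→ t3 |e3|9d|20|1b|f2|75|1b|9d|

RES = [0xe3, 0x9d, 0x20, 0x1b, 0xf2, 0x75, 0x1b, 0x9d]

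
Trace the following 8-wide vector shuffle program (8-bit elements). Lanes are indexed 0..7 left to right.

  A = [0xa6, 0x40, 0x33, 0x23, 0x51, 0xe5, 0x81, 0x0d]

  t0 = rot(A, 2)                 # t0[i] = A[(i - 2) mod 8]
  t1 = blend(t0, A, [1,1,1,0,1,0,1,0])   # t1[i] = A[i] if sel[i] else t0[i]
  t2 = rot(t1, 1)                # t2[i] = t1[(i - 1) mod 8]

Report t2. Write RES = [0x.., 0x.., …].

RES = [0xe5, 0xa6, 0x40, 0x33, 0x40, 0x51, 0x23, 0x81]

  t0: 81 0d a6 40 33 23 51 e5
  t1: a6 40 33 40 51 23 81 e5
  t2: e5 a6 40 33 40 51 23 81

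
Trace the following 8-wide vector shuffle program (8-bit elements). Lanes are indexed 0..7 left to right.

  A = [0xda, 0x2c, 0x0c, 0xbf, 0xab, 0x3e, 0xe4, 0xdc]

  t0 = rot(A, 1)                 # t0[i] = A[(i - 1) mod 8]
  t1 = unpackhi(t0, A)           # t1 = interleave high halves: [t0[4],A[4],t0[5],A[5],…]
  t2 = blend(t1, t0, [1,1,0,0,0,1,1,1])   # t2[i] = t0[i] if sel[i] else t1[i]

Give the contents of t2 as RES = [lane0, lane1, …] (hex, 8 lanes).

→ t0 |dc|da|2c|0c|bf|ab|3e|e4|
→ t1 |bf|ab|ab|3e|3e|e4|e4|dc|
→ t2 |dc|da|ab|3e|3e|ab|3e|e4|

RES = [ 0xdc  0xda  0xab  0x3e  0x3e  0xab  0x3e  0xe4 ]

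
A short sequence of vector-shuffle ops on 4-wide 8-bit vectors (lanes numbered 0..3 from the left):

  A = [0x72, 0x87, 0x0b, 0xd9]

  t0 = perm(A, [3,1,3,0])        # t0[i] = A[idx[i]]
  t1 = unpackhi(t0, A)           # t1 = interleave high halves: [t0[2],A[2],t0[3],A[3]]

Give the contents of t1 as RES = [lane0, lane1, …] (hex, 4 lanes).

RES = [ 0xd9  0x0b  0x72  0xd9 ]

t0 = [0xd9, 0x87, 0xd9, 0x72]
t1 = [0xd9, 0x0b, 0x72, 0xd9]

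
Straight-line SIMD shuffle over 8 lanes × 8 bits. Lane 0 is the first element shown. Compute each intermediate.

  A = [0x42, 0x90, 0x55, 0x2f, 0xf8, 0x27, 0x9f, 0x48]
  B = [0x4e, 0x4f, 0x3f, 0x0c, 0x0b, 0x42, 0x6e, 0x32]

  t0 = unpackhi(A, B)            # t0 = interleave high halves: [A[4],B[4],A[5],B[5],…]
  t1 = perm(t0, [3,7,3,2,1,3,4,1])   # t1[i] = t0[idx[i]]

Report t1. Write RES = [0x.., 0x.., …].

t0 = [0xf8, 0x0b, 0x27, 0x42, 0x9f, 0x6e, 0x48, 0x32]
t1 = [0x42, 0x32, 0x42, 0x27, 0x0b, 0x42, 0x9f, 0x0b]

RES = [ 0x42  0x32  0x42  0x27  0x0b  0x42  0x9f  0x0b ]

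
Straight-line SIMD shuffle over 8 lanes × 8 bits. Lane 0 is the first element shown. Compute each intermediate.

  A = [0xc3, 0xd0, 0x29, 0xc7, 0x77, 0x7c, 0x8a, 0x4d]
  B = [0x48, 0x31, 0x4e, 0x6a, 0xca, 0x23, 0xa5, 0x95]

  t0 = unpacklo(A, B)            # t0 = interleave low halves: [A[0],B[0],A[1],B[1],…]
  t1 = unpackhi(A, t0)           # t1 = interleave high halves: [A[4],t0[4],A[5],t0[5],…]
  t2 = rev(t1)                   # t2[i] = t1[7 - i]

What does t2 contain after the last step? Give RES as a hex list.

→ t0 |c3|48|d0|31|29|4e|c7|6a|
→ t1 |77|29|7c|4e|8a|c7|4d|6a|
→ t2 |6a|4d|c7|8a|4e|7c|29|77|

RES = [0x6a, 0x4d, 0xc7, 0x8a, 0x4e, 0x7c, 0x29, 0x77]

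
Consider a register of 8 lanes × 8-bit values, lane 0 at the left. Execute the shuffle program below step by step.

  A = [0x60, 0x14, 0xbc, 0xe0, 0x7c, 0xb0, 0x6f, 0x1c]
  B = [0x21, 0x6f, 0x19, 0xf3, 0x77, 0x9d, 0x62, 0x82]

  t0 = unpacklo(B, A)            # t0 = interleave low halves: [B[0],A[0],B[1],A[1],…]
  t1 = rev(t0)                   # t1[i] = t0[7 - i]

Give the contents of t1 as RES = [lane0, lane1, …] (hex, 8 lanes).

t0 = [0x21, 0x60, 0x6f, 0x14, 0x19, 0xbc, 0xf3, 0xe0]
t1 = [0xe0, 0xf3, 0xbc, 0x19, 0x14, 0x6f, 0x60, 0x21]

RES = [0xe0, 0xf3, 0xbc, 0x19, 0x14, 0x6f, 0x60, 0x21]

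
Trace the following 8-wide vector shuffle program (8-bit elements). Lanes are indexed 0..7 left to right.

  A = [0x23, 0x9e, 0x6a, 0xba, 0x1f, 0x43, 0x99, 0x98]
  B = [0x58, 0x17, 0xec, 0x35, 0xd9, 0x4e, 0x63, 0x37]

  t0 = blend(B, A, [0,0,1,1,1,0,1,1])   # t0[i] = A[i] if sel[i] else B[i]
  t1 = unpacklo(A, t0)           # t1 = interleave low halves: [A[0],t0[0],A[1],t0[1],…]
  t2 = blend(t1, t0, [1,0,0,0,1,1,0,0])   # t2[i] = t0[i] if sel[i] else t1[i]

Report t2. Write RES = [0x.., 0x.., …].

  t0: 58 17 6a ba 1f 4e 99 98
  t1: 23 58 9e 17 6a 6a ba ba
  t2: 58 58 9e 17 1f 4e ba ba

RES = [ 0x58  0x58  0x9e  0x17  0x1f  0x4e  0xba  0xba ]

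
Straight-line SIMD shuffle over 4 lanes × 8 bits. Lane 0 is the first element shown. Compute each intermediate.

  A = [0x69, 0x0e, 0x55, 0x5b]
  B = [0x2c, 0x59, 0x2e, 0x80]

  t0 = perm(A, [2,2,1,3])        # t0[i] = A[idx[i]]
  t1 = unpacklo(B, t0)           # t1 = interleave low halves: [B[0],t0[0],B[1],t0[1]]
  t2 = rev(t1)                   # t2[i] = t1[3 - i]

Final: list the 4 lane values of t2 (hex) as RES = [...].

RES = [0x55, 0x59, 0x55, 0x2c]

→ t0 |55|55|0e|5b|
→ t1 |2c|55|59|55|
→ t2 |55|59|55|2c|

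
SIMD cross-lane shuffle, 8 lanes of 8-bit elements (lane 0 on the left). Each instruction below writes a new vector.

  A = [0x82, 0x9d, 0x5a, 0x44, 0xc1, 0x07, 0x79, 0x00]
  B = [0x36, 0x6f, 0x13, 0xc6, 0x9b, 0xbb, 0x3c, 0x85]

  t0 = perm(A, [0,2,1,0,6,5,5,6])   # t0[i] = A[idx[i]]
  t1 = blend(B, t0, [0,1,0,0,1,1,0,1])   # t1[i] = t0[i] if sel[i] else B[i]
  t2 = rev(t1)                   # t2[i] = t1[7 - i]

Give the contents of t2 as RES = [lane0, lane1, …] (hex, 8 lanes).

RES = [0x79, 0x3c, 0x07, 0x79, 0xc6, 0x13, 0x5a, 0x36]

→ t0 |82|5a|9d|82|79|07|07|79|
→ t1 |36|5a|13|c6|79|07|3c|79|
→ t2 |79|3c|07|79|c6|13|5a|36|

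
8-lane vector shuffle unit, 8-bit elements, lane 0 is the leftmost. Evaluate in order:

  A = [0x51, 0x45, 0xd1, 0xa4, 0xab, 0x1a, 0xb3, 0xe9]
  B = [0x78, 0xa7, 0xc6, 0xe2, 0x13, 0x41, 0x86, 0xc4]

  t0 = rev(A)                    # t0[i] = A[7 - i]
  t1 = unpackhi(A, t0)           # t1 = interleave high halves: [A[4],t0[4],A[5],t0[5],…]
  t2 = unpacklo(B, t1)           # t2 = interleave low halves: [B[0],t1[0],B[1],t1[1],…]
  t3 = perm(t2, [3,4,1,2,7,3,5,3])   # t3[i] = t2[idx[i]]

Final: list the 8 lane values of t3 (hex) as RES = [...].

t0 = [0xe9, 0xb3, 0x1a, 0xab, 0xa4, 0xd1, 0x45, 0x51]
t1 = [0xab, 0xa4, 0x1a, 0xd1, 0xb3, 0x45, 0xe9, 0x51]
t2 = [0x78, 0xab, 0xa7, 0xa4, 0xc6, 0x1a, 0xe2, 0xd1]
t3 = [0xa4, 0xc6, 0xab, 0xa7, 0xd1, 0xa4, 0x1a, 0xa4]

RES = [ 0xa4  0xc6  0xab  0xa7  0xd1  0xa4  0x1a  0xa4 ]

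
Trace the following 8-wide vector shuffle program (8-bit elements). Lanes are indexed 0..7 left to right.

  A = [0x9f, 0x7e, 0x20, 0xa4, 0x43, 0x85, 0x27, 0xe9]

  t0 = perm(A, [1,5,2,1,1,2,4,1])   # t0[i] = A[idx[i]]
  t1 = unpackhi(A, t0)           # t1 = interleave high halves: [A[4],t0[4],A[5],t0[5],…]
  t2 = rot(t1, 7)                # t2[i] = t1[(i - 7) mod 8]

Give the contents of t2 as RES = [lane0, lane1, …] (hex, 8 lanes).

t0 = [0x7e, 0x85, 0x20, 0x7e, 0x7e, 0x20, 0x43, 0x7e]
t1 = [0x43, 0x7e, 0x85, 0x20, 0x27, 0x43, 0xe9, 0x7e]
t2 = [0x7e, 0x85, 0x20, 0x27, 0x43, 0xe9, 0x7e, 0x43]

RES = [0x7e, 0x85, 0x20, 0x27, 0x43, 0xe9, 0x7e, 0x43]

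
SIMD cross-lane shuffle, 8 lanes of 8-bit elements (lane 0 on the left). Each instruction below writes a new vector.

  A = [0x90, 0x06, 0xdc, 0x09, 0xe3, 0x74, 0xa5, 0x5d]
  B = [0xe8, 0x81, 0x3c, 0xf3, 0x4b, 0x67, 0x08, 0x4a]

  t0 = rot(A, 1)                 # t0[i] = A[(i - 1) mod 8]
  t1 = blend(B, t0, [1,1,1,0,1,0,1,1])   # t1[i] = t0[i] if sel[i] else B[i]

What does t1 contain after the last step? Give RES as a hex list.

RES = [ 0x5d  0x90  0x06  0xf3  0x09  0x67  0x74  0xa5 ]

  t0: 5d 90 06 dc 09 e3 74 a5
  t1: 5d 90 06 f3 09 67 74 a5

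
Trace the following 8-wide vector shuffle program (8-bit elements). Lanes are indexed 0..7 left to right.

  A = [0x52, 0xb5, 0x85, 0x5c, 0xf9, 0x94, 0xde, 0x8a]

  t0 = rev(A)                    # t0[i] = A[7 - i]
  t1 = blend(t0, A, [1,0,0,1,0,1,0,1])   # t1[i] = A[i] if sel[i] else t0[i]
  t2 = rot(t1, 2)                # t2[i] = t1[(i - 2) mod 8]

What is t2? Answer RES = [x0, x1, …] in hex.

→ t0 |8a|de|94|f9|5c|85|b5|52|
→ t1 |52|de|94|5c|5c|94|b5|8a|
→ t2 |b5|8a|52|de|94|5c|5c|94|

RES = [ 0xb5  0x8a  0x52  0xde  0x94  0x5c  0x5c  0x94 ]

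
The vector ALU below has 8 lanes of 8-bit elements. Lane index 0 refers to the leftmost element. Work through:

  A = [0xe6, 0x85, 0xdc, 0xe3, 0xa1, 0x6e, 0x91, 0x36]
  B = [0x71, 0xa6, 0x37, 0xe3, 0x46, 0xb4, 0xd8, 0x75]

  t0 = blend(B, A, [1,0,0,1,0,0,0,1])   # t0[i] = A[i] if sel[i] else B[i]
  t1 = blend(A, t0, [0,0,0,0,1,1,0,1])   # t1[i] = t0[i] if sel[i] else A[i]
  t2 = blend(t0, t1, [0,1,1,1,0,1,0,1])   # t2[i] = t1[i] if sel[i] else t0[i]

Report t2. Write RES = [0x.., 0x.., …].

→ t0 |e6|a6|37|e3|46|b4|d8|36|
→ t1 |e6|85|dc|e3|46|b4|91|36|
→ t2 |e6|85|dc|e3|46|b4|d8|36|

RES = [0xe6, 0x85, 0xdc, 0xe3, 0x46, 0xb4, 0xd8, 0x36]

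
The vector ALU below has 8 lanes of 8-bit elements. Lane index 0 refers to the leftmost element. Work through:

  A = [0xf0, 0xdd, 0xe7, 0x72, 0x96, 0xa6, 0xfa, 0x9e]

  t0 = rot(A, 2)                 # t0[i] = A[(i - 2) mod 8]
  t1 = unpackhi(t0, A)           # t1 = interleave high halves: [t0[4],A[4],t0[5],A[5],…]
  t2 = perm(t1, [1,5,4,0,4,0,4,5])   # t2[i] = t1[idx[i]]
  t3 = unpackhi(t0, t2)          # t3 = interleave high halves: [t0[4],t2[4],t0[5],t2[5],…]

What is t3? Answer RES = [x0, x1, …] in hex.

t0 = [0xfa, 0x9e, 0xf0, 0xdd, 0xe7, 0x72, 0x96, 0xa6]
t1 = [0xe7, 0x96, 0x72, 0xa6, 0x96, 0xfa, 0xa6, 0x9e]
t2 = [0x96, 0xfa, 0x96, 0xe7, 0x96, 0xe7, 0x96, 0xfa]
t3 = [0xe7, 0x96, 0x72, 0xe7, 0x96, 0x96, 0xa6, 0xfa]

RES = [ 0xe7  0x96  0x72  0xe7  0x96  0x96  0xa6  0xfa ]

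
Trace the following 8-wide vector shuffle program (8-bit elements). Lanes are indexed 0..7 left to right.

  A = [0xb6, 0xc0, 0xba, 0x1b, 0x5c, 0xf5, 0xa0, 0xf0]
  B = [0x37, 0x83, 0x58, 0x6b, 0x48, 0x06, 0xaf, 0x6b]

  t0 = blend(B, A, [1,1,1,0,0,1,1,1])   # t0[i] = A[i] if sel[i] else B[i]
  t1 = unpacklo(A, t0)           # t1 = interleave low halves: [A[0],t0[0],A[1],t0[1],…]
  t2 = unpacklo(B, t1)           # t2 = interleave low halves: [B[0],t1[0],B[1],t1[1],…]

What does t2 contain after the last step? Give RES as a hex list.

t0 = [0xb6, 0xc0, 0xba, 0x6b, 0x48, 0xf5, 0xa0, 0xf0]
t1 = [0xb6, 0xb6, 0xc0, 0xc0, 0xba, 0xba, 0x1b, 0x6b]
t2 = [0x37, 0xb6, 0x83, 0xb6, 0x58, 0xc0, 0x6b, 0xc0]

RES = [ 0x37  0xb6  0x83  0xb6  0x58  0xc0  0x6b  0xc0 ]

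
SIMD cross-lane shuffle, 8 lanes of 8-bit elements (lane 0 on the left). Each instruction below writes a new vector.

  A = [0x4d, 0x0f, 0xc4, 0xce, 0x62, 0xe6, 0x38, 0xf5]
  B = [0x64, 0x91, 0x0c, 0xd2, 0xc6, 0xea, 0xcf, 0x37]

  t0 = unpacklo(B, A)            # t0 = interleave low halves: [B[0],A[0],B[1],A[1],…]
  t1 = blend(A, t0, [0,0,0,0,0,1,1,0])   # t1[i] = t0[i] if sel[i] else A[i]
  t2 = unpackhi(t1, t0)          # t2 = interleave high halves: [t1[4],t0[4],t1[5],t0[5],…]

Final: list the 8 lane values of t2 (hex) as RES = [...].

  t0: 64 4d 91 0f 0c c4 d2 ce
  t1: 4d 0f c4 ce 62 c4 d2 f5
  t2: 62 0c c4 c4 d2 d2 f5 ce

RES = [ 0x62  0x0c  0xc4  0xc4  0xd2  0xd2  0xf5  0xce ]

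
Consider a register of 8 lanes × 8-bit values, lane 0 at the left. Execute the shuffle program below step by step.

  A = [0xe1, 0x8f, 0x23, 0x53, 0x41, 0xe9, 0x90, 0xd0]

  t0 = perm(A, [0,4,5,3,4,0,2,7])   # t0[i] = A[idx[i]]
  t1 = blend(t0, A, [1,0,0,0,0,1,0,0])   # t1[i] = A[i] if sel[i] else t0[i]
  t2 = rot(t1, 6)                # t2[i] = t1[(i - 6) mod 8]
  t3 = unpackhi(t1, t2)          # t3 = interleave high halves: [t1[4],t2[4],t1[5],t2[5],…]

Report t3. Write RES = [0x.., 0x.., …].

t0 = [0xe1, 0x41, 0xe9, 0x53, 0x41, 0xe1, 0x23, 0xd0]
t1 = [0xe1, 0x41, 0xe9, 0x53, 0x41, 0xe9, 0x23, 0xd0]
t2 = [0xe9, 0x53, 0x41, 0xe9, 0x23, 0xd0, 0xe1, 0x41]
t3 = [0x41, 0x23, 0xe9, 0xd0, 0x23, 0xe1, 0xd0, 0x41]

RES = [ 0x41  0x23  0xe9  0xd0  0x23  0xe1  0xd0  0x41 ]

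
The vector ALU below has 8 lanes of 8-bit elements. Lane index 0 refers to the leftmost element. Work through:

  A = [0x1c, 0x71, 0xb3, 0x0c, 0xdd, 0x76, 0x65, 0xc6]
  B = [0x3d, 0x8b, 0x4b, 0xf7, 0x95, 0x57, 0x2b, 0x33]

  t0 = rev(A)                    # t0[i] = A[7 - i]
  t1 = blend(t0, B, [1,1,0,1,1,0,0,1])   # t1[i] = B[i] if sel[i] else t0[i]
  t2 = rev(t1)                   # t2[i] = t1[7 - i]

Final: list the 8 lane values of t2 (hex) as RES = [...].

  t0: c6 65 76 dd 0c b3 71 1c
  t1: 3d 8b 76 f7 95 b3 71 33
  t2: 33 71 b3 95 f7 76 8b 3d

RES = [ 0x33  0x71  0xb3  0x95  0xf7  0x76  0x8b  0x3d ]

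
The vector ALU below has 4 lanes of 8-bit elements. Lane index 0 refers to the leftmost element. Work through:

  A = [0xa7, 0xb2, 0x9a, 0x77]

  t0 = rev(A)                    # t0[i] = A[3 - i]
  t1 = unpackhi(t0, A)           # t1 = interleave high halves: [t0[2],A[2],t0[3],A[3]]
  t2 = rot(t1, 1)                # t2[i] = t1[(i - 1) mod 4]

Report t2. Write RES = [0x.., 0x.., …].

  t0: 77 9a b2 a7
  t1: b2 9a a7 77
  t2: 77 b2 9a a7

RES = [ 0x77  0xb2  0x9a  0xa7 ]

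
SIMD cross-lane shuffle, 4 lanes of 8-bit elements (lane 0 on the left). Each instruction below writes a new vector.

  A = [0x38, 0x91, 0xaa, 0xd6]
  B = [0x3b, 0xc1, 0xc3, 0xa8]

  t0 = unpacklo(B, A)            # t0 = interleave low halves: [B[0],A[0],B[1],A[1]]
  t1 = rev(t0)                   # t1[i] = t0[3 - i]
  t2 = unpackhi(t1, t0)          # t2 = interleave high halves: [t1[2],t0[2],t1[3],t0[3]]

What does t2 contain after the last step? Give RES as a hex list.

→ t0 |3b|38|c1|91|
→ t1 |91|c1|38|3b|
→ t2 |38|c1|3b|91|

RES = [0x38, 0xc1, 0x3b, 0x91]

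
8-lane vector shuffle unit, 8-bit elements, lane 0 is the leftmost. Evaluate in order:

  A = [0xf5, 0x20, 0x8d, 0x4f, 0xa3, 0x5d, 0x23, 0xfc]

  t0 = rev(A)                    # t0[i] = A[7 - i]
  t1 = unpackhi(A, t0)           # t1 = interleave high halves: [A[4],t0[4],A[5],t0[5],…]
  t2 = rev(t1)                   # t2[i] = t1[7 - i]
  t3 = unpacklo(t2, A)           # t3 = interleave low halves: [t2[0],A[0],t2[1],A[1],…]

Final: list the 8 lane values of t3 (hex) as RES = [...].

RES = [0xf5, 0xf5, 0xfc, 0x20, 0x20, 0x8d, 0x23, 0x4f]

→ t0 |fc|23|5d|a3|4f|8d|20|f5|
→ t1 |a3|4f|5d|8d|23|20|fc|f5|
→ t2 |f5|fc|20|23|8d|5d|4f|a3|
→ t3 |f5|f5|fc|20|20|8d|23|4f|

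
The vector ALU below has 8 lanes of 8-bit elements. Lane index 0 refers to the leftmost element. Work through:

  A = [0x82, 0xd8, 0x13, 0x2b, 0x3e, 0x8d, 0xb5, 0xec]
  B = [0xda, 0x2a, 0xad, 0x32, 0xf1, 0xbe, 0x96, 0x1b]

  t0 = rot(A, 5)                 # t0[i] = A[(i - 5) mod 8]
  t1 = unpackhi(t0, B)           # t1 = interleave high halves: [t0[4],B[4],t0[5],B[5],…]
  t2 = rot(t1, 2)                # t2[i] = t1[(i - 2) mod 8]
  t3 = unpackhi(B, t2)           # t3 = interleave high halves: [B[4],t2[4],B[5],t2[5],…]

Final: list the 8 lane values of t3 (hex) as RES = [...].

RES = [ 0xf1  0x82  0xbe  0xbe  0x96  0xd8  0x1b  0x96 ]

t0 = [0x2b, 0x3e, 0x8d, 0xb5, 0xec, 0x82, 0xd8, 0x13]
t1 = [0xec, 0xf1, 0x82, 0xbe, 0xd8, 0x96, 0x13, 0x1b]
t2 = [0x13, 0x1b, 0xec, 0xf1, 0x82, 0xbe, 0xd8, 0x96]
t3 = [0xf1, 0x82, 0xbe, 0xbe, 0x96, 0xd8, 0x1b, 0x96]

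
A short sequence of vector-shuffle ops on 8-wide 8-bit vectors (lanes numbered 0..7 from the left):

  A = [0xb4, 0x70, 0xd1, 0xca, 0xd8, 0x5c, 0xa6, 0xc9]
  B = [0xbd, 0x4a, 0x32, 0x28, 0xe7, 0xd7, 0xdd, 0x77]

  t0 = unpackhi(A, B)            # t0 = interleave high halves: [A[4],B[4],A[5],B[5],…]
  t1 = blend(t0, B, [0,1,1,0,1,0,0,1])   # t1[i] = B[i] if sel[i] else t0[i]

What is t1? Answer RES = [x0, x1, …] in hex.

  t0: d8 e7 5c d7 a6 dd c9 77
  t1: d8 4a 32 d7 e7 dd c9 77

RES = [ 0xd8  0x4a  0x32  0xd7  0xe7  0xdd  0xc9  0x77 ]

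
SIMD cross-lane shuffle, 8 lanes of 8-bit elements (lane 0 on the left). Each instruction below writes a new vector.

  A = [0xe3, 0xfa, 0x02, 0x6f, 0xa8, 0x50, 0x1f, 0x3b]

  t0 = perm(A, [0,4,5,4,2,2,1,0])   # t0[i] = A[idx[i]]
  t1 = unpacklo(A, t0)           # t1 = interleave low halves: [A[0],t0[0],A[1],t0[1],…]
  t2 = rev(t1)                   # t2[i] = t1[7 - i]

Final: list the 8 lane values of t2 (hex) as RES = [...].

→ t0 |e3|a8|50|a8|02|02|fa|e3|
→ t1 |e3|e3|fa|a8|02|50|6f|a8|
→ t2 |a8|6f|50|02|a8|fa|e3|e3|

RES = [0xa8, 0x6f, 0x50, 0x02, 0xa8, 0xfa, 0xe3, 0xe3]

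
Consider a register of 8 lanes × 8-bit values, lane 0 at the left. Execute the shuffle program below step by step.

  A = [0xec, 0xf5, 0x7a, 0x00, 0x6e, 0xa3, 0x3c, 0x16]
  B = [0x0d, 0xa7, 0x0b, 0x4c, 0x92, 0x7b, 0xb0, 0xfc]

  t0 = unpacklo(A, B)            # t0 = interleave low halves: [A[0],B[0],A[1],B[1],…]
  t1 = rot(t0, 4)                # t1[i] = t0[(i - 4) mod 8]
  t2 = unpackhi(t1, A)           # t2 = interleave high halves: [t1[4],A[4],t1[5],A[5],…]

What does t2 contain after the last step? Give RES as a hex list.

RES = [0xec, 0x6e, 0x0d, 0xa3, 0xf5, 0x3c, 0xa7, 0x16]

  t0: ec 0d f5 a7 7a 0b 00 4c
  t1: 7a 0b 00 4c ec 0d f5 a7
  t2: ec 6e 0d a3 f5 3c a7 16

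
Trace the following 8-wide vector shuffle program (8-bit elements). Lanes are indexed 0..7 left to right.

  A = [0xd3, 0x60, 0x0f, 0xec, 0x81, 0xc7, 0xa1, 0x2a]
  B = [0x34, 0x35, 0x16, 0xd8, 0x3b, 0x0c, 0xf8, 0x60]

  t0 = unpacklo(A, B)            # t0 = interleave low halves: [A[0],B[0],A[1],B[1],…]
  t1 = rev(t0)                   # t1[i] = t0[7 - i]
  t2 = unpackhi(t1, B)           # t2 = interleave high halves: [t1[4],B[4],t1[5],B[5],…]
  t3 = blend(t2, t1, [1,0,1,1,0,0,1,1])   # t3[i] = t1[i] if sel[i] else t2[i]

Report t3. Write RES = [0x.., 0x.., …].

t0 = [0xd3, 0x34, 0x60, 0x35, 0x0f, 0x16, 0xec, 0xd8]
t1 = [0xd8, 0xec, 0x16, 0x0f, 0x35, 0x60, 0x34, 0xd3]
t2 = [0x35, 0x3b, 0x60, 0x0c, 0x34, 0xf8, 0xd3, 0x60]
t3 = [0xd8, 0x3b, 0x16, 0x0f, 0x34, 0xf8, 0x34, 0xd3]

RES = [0xd8, 0x3b, 0x16, 0x0f, 0x34, 0xf8, 0x34, 0xd3]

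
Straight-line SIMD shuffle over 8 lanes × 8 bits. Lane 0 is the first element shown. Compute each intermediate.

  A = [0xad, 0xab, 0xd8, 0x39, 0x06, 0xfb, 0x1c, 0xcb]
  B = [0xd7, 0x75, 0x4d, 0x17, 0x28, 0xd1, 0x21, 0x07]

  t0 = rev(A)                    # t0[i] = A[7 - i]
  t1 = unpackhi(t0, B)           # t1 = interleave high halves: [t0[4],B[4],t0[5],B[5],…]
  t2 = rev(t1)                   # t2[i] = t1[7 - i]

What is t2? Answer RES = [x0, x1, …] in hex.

RES = [0x07, 0xad, 0x21, 0xab, 0xd1, 0xd8, 0x28, 0x39]

t0 = [0xcb, 0x1c, 0xfb, 0x06, 0x39, 0xd8, 0xab, 0xad]
t1 = [0x39, 0x28, 0xd8, 0xd1, 0xab, 0x21, 0xad, 0x07]
t2 = [0x07, 0xad, 0x21, 0xab, 0xd1, 0xd8, 0x28, 0x39]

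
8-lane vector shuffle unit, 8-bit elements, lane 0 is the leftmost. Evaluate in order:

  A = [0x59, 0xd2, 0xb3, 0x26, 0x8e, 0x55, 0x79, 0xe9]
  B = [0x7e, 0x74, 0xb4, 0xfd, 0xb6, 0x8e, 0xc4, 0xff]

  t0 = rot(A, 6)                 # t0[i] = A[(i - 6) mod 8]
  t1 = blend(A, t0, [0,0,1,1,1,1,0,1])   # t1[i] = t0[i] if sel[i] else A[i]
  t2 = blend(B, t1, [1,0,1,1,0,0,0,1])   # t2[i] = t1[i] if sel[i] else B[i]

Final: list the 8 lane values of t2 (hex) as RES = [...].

  t0: b3 26 8e 55 79 e9 59 d2
  t1: 59 d2 8e 55 79 e9 79 d2
  t2: 59 74 8e 55 b6 8e c4 d2

RES = [0x59, 0x74, 0x8e, 0x55, 0xb6, 0x8e, 0xc4, 0xd2]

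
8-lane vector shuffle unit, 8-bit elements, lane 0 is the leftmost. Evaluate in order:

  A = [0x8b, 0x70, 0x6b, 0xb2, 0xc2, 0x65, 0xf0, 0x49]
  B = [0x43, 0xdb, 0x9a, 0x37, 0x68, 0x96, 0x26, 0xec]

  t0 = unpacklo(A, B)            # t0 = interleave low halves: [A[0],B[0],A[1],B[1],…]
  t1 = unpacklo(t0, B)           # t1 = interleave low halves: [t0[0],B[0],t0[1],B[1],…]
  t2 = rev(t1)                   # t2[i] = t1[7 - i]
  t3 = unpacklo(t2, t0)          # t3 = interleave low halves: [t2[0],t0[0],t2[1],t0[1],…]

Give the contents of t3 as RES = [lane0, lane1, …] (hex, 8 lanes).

  t0: 8b 43 70 db 6b 9a b2 37
  t1: 8b 43 43 db 70 9a db 37
  t2: 37 db 9a 70 db 43 43 8b
  t3: 37 8b db 43 9a 70 70 db

RES = [0x37, 0x8b, 0xdb, 0x43, 0x9a, 0x70, 0x70, 0xdb]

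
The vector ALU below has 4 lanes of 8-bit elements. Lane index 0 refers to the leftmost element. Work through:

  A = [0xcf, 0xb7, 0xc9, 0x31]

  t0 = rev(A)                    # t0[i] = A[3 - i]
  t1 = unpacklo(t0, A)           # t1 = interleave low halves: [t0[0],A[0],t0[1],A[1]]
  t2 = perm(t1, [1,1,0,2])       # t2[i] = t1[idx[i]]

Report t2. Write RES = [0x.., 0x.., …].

RES = [0xcf, 0xcf, 0x31, 0xc9]

→ t0 |31|c9|b7|cf|
→ t1 |31|cf|c9|b7|
→ t2 |cf|cf|31|c9|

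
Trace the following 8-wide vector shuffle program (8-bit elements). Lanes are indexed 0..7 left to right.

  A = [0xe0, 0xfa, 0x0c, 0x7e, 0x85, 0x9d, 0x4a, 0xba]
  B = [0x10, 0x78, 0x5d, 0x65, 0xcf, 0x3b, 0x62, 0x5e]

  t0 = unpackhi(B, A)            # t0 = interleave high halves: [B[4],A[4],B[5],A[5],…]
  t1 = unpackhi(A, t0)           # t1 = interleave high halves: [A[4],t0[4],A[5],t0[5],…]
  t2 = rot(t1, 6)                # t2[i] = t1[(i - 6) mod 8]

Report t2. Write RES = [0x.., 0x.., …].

RES = [ 0x9d  0x4a  0x4a  0x5e  0xba  0xba  0x85  0x62 ]

→ t0 |cf|85|3b|9d|62|4a|5e|ba|
→ t1 |85|62|9d|4a|4a|5e|ba|ba|
→ t2 |9d|4a|4a|5e|ba|ba|85|62|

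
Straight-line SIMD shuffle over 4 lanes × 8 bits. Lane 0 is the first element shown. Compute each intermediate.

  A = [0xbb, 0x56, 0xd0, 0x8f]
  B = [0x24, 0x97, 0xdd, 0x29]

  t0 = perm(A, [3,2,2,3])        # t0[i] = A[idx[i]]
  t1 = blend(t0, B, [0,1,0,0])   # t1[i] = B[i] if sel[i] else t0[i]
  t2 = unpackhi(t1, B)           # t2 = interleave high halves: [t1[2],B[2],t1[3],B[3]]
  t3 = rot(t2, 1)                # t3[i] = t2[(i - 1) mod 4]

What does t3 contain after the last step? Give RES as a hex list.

→ t0 |8f|d0|d0|8f|
→ t1 |8f|97|d0|8f|
→ t2 |d0|dd|8f|29|
→ t3 |29|d0|dd|8f|

RES = [0x29, 0xd0, 0xdd, 0x8f]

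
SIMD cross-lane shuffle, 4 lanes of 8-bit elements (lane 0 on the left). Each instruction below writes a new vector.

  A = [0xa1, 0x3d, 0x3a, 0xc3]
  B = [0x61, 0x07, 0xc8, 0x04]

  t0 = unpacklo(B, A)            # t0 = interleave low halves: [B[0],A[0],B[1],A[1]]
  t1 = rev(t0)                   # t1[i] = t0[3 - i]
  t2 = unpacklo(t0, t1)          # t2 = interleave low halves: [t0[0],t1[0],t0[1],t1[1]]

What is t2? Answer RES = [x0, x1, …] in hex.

RES = [ 0x61  0x3d  0xa1  0x07 ]

t0 = [0x61, 0xa1, 0x07, 0x3d]
t1 = [0x3d, 0x07, 0xa1, 0x61]
t2 = [0x61, 0x3d, 0xa1, 0x07]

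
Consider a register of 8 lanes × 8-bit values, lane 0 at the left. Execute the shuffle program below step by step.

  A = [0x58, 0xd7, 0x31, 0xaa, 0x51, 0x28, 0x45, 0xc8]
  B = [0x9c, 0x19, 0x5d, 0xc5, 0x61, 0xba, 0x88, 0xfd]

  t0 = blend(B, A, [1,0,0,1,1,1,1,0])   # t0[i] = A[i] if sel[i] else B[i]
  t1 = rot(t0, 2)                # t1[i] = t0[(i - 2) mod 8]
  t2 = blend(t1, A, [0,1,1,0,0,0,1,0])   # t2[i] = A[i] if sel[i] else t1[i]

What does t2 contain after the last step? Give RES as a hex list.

RES = [0x45, 0xd7, 0x31, 0x19, 0x5d, 0xaa, 0x45, 0x28]

→ t0 |58|19|5d|aa|51|28|45|fd|
→ t1 |45|fd|58|19|5d|aa|51|28|
→ t2 |45|d7|31|19|5d|aa|45|28|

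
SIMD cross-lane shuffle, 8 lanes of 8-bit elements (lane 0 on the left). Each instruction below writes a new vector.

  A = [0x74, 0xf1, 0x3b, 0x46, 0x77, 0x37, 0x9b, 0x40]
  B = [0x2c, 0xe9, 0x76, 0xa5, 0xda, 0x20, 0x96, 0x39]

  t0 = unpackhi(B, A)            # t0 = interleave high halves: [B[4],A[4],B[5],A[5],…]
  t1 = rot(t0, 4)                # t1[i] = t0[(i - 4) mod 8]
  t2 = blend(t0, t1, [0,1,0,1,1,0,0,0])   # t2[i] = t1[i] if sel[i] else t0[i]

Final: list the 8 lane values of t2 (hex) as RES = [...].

  t0: da 77 20 37 96 9b 39 40
  t1: 96 9b 39 40 da 77 20 37
  t2: da 9b 20 40 da 9b 39 40

RES = [ 0xda  0x9b  0x20  0x40  0xda  0x9b  0x39  0x40 ]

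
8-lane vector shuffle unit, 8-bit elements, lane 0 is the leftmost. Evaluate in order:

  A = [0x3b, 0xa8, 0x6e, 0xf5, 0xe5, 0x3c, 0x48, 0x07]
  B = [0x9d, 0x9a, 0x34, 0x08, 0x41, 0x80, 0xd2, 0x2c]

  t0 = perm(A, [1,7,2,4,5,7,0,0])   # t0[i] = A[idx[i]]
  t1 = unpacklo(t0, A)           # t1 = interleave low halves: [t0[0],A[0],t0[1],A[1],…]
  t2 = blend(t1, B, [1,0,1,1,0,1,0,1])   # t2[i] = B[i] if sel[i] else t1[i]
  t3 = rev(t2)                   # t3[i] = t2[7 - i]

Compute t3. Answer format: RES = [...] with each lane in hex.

→ t0 |a8|07|6e|e5|3c|07|3b|3b|
→ t1 |a8|3b|07|a8|6e|6e|e5|f5|
→ t2 |9d|3b|34|08|6e|80|e5|2c|
→ t3 |2c|e5|80|6e|08|34|3b|9d|

RES = [0x2c, 0xe5, 0x80, 0x6e, 0x08, 0x34, 0x3b, 0x9d]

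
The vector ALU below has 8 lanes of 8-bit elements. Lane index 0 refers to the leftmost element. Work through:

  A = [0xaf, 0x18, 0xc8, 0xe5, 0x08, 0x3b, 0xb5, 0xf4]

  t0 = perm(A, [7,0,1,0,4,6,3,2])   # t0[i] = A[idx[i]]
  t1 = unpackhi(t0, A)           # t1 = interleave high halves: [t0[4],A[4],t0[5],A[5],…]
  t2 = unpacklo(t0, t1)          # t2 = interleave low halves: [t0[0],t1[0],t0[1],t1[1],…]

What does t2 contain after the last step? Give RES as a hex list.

→ t0 |f4|af|18|af|08|b5|e5|c8|
→ t1 |08|08|b5|3b|e5|b5|c8|f4|
→ t2 |f4|08|af|08|18|b5|af|3b|

RES = [0xf4, 0x08, 0xaf, 0x08, 0x18, 0xb5, 0xaf, 0x3b]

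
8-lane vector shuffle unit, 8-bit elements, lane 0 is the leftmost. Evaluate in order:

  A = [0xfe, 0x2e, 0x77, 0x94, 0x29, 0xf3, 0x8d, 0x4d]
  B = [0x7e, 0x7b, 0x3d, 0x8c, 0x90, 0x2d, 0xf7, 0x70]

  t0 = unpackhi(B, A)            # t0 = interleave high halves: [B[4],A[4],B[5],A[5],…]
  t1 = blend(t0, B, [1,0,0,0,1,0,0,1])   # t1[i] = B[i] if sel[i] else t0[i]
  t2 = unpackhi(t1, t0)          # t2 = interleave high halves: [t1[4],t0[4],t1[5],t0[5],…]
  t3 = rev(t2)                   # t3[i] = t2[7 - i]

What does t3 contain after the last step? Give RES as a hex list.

  t0: 90 29 2d f3 f7 8d 70 4d
  t1: 7e 29 2d f3 90 8d 70 70
  t2: 90 f7 8d 8d 70 70 70 4d
  t3: 4d 70 70 70 8d 8d f7 90

RES = [0x4d, 0x70, 0x70, 0x70, 0x8d, 0x8d, 0xf7, 0x90]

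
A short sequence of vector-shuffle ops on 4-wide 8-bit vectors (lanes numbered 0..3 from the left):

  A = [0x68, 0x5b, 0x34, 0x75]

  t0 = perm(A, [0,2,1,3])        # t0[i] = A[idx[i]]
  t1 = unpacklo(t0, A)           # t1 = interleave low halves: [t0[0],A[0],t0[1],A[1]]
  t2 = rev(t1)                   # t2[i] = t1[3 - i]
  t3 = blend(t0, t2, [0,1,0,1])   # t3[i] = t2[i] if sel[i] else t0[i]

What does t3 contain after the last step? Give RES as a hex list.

→ t0 |68|34|5b|75|
→ t1 |68|68|34|5b|
→ t2 |5b|34|68|68|
→ t3 |68|34|5b|68|

RES = [0x68, 0x34, 0x5b, 0x68]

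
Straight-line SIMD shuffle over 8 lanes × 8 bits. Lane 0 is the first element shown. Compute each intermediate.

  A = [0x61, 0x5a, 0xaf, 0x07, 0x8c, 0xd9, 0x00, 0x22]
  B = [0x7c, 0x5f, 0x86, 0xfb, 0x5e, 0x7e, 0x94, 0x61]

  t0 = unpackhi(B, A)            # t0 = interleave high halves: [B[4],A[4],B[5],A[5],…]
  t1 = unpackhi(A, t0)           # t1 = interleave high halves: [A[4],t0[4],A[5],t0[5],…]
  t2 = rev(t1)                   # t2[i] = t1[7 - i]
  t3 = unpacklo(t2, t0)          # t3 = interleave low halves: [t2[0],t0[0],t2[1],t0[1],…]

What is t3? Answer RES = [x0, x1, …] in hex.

→ t0 |5e|8c|7e|d9|94|00|61|22|
→ t1 |8c|94|d9|00|00|61|22|22|
→ t2 |22|22|61|00|00|d9|94|8c|
→ t3 |22|5e|22|8c|61|7e|00|d9|

RES = [ 0x22  0x5e  0x22  0x8c  0x61  0x7e  0x00  0xd9 ]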